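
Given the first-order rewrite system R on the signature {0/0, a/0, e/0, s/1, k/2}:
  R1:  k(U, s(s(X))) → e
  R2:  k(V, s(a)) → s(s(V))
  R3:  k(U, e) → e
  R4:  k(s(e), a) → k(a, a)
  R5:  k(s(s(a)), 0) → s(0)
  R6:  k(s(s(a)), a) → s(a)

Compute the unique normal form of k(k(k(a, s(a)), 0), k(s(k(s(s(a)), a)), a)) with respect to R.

1. k(k(k(a, s(a)), 0), k(s(k(s(s(a)), a)), a))  →  k(k(s(s(a)), 0), k(s(k(s(s(a)), a)), a))   [R2 at 1.1]
2. k(k(s(s(a)), 0), k(s(k(s(s(a)), a)), a))  →  k(s(0), k(s(k(s(s(a)), a)), a))   [R5 at 1]
3. k(s(0), k(s(k(s(s(a)), a)), a))  →  k(s(0), k(s(s(a)), a))   [R6 at 2.1.1]
4. k(s(0), k(s(s(a)), a))  →  k(s(0), s(a))   [R6 at 2]
5. k(s(0), s(a))  →  s(s(s(0)))   [R2 at ε]

s(s(s(0)))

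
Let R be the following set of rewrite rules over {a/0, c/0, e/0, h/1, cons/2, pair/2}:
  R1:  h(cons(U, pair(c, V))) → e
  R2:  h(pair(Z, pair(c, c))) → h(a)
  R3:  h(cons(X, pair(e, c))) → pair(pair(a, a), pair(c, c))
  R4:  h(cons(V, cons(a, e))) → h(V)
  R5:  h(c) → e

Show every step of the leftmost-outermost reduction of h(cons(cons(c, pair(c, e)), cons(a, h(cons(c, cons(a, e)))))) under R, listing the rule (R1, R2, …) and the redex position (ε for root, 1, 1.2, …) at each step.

1. h(cons(cons(c, pair(c, e)), cons(a, h(cons(c, cons(a, e))))))  →  h(cons(cons(c, pair(c, e)), cons(a, h(c))))   [R4 at 1.2.2]
2. h(cons(cons(c, pair(c, e)), cons(a, h(c))))  →  h(cons(cons(c, pair(c, e)), cons(a, e)))   [R5 at 1.2.2]
3. h(cons(cons(c, pair(c, e)), cons(a, e)))  →  h(cons(c, pair(c, e)))   [R4 at ε]
4. h(cons(c, pair(c, e)))  →  e   [R1 at ε]

e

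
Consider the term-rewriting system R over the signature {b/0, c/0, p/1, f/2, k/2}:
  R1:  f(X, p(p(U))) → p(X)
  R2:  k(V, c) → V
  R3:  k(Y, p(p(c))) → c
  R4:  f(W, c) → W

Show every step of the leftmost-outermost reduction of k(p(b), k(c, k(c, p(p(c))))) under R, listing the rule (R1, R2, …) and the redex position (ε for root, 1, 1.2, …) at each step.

p(b)

1. k(p(b), k(c, k(c, p(p(c)))))  →  k(p(b), k(c, c))   [R3 at 2.2]
2. k(p(b), k(c, c))  →  k(p(b), c)   [R2 at 2]
3. k(p(b), c)  →  p(b)   [R2 at ε]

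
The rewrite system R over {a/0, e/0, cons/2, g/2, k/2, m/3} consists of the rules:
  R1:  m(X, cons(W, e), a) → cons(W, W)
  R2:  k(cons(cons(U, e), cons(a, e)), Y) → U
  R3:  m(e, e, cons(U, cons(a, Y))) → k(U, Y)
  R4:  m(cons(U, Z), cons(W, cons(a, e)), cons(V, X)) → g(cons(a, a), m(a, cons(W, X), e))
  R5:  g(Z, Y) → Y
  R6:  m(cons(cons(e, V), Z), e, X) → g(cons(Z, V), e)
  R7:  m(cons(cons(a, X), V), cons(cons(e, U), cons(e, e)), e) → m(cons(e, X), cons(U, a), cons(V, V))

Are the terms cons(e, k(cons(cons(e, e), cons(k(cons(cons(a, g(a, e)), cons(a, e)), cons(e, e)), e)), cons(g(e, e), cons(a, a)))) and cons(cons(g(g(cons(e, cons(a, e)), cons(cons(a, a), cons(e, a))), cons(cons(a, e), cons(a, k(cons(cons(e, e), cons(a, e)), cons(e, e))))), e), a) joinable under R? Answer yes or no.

Reduce t₁ = cons(e, k(cons(cons(e, e), cons(k(cons(cons(a, g(a, e)), cons(a, e)), cons(e, e)), e)), cons(g(e, e), cons(a, a)))):
1. cons(e, k(cons(cons(e, e), cons(k(cons(cons(a, g(a, e)), cons(a, e)), cons(e, e)), e)), cons(g(e, e), cons(a, a))))  →  cons(e, k(cons(cons(e, e), cons(k(cons(cons(a, e), cons(a, e)), cons(e, e)), e)), cons(g(e, e), cons(a, a))))   [R5 at 2.1.2.1.1.1.2]
2. cons(e, k(cons(cons(e, e), cons(k(cons(cons(a, e), cons(a, e)), cons(e, e)), e)), cons(g(e, e), cons(a, a))))  →  cons(e, k(cons(cons(e, e), cons(a, e)), cons(g(e, e), cons(a, a))))   [R2 at 2.1.2.1]
3. cons(e, k(cons(cons(e, e), cons(a, e)), cons(g(e, e), cons(a, a))))  →  cons(e, e)   [R2 at 2]

Reduce t₂ = cons(cons(g(g(cons(e, cons(a, e)), cons(cons(a, a), cons(e, a))), cons(cons(a, e), cons(a, k(cons(cons(e, e), cons(a, e)), cons(e, e))))), e), a):
1. cons(cons(g(g(cons(e, cons(a, e)), cons(cons(a, a), cons(e, a))), cons(cons(a, e), cons(a, k(cons(cons(e, e), cons(a, e)), cons(e, e))))), e), a)  →  cons(cons(cons(cons(a, e), cons(a, k(cons(cons(e, e), cons(a, e)), cons(e, e)))), e), a)   [R5 at 1.1]
2. cons(cons(cons(cons(a, e), cons(a, k(cons(cons(e, e), cons(a, e)), cons(e, e)))), e), a)  →  cons(cons(cons(cons(a, e), cons(a, e)), e), a)   [R2 at 1.1.2.2]

no — NF(t₁) = cons(e, e), NF(t₂) = cons(cons(cons(cons(a, e), cons(a, e)), e), a)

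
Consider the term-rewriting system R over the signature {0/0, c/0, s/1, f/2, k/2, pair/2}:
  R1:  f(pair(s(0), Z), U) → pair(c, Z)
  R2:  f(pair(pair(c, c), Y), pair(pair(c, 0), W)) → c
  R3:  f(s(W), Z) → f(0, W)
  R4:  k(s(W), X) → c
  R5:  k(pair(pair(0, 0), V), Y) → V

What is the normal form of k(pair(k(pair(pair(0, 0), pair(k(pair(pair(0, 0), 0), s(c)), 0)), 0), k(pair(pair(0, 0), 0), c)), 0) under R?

0

1. k(pair(k(pair(pair(0, 0), pair(k(pair(pair(0, 0), 0), s(c)), 0)), 0), k(pair(pair(0, 0), 0), c)), 0)  →  k(pair(pair(k(pair(pair(0, 0), 0), s(c)), 0), k(pair(pair(0, 0), 0), c)), 0)   [R5 at 1.1]
2. k(pair(pair(k(pair(pair(0, 0), 0), s(c)), 0), k(pair(pair(0, 0), 0), c)), 0)  →  k(pair(pair(0, 0), k(pair(pair(0, 0), 0), c)), 0)   [R5 at 1.1.1]
3. k(pair(pair(0, 0), k(pair(pair(0, 0), 0), c)), 0)  →  k(pair(pair(0, 0), 0), c)   [R5 at ε]
4. k(pair(pair(0, 0), 0), c)  →  0   [R5 at ε]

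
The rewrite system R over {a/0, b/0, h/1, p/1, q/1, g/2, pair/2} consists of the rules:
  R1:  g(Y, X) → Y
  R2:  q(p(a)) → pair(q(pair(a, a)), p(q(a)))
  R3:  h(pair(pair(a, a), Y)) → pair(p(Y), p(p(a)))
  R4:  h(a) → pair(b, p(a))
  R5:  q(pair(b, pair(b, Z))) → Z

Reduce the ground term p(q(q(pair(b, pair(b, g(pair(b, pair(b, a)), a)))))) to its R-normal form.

p(a)

1. p(q(q(pair(b, pair(b, g(pair(b, pair(b, a)), a))))))  →  p(q(g(pair(b, pair(b, a)), a)))   [R5 at 1.1]
2. p(q(g(pair(b, pair(b, a)), a)))  →  p(q(pair(b, pair(b, a))))   [R1 at 1.1]
3. p(q(pair(b, pair(b, a))))  →  p(a)   [R5 at 1]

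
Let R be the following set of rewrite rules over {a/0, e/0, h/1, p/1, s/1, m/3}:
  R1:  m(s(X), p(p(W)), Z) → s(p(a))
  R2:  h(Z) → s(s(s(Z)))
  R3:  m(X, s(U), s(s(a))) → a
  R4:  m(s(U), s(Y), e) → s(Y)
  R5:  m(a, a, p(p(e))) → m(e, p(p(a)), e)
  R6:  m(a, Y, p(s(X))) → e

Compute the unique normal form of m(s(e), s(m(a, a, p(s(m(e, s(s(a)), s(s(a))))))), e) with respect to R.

1. m(s(e), s(m(a, a, p(s(m(e, s(s(a)), s(s(a))))))), e)  →  s(m(a, a, p(s(m(e, s(s(a)), s(s(a)))))))   [R4 at ε]
2. s(m(a, a, p(s(m(e, s(s(a)), s(s(a)))))))  →  s(e)   [R6 at 1]

s(e)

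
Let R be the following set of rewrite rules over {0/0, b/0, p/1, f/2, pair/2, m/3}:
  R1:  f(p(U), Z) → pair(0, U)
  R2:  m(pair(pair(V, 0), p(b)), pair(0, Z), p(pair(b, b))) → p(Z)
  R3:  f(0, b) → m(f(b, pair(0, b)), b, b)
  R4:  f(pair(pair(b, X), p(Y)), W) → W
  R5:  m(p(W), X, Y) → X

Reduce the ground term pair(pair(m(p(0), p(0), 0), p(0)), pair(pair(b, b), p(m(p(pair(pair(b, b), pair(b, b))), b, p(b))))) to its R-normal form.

pair(pair(p(0), p(0)), pair(pair(b, b), p(b)))

1. pair(pair(m(p(0), p(0), 0), p(0)), pair(pair(b, b), p(m(p(pair(pair(b, b), pair(b, b))), b, p(b)))))  →  pair(pair(p(0), p(0)), pair(pair(b, b), p(m(p(pair(pair(b, b), pair(b, b))), b, p(b)))))   [R5 at 1.1]
2. pair(pair(p(0), p(0)), pair(pair(b, b), p(m(p(pair(pair(b, b), pair(b, b))), b, p(b)))))  →  pair(pair(p(0), p(0)), pair(pair(b, b), p(b)))   [R5 at 2.2.1]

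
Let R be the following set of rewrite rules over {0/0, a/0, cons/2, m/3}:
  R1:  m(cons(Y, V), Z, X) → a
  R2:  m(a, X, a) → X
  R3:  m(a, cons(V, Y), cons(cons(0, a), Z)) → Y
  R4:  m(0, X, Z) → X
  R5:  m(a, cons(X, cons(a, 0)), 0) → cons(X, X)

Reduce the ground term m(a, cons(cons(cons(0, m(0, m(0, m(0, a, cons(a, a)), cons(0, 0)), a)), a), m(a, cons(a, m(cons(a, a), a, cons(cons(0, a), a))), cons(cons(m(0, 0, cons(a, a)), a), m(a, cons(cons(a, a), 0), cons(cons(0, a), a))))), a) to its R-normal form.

cons(cons(cons(0, a), a), a)

1. m(a, cons(cons(cons(0, m(0, m(0, m(0, a, cons(a, a)), cons(0, 0)), a)), a), m(a, cons(a, m(cons(a, a), a, cons(cons(0, a), a))), cons(cons(m(0, 0, cons(a, a)), a), m(a, cons(cons(a, a), 0), cons(cons(0, a), a))))), a)  →  cons(cons(cons(0, m(0, m(0, m(0, a, cons(a, a)), cons(0, 0)), a)), a), m(a, cons(a, m(cons(a, a), a, cons(cons(0, a), a))), cons(cons(m(0, 0, cons(a, a)), a), m(a, cons(cons(a, a), 0), cons(cons(0, a), a)))))   [R2 at ε]
2. cons(cons(cons(0, m(0, m(0, m(0, a, cons(a, a)), cons(0, 0)), a)), a), m(a, cons(a, m(cons(a, a), a, cons(cons(0, a), a))), cons(cons(m(0, 0, cons(a, a)), a), m(a, cons(cons(a, a), 0), cons(cons(0, a), a)))))  →  cons(cons(cons(0, m(0, m(0, a, cons(a, a)), cons(0, 0))), a), m(a, cons(a, m(cons(a, a), a, cons(cons(0, a), a))), cons(cons(m(0, 0, cons(a, a)), a), m(a, cons(cons(a, a), 0), cons(cons(0, a), a)))))   [R4 at 1.1.2]
3. cons(cons(cons(0, m(0, m(0, a, cons(a, a)), cons(0, 0))), a), m(a, cons(a, m(cons(a, a), a, cons(cons(0, a), a))), cons(cons(m(0, 0, cons(a, a)), a), m(a, cons(cons(a, a), 0), cons(cons(0, a), a)))))  →  cons(cons(cons(0, m(0, a, cons(a, a))), a), m(a, cons(a, m(cons(a, a), a, cons(cons(0, a), a))), cons(cons(m(0, 0, cons(a, a)), a), m(a, cons(cons(a, a), 0), cons(cons(0, a), a)))))   [R4 at 1.1.2]
4. cons(cons(cons(0, m(0, a, cons(a, a))), a), m(a, cons(a, m(cons(a, a), a, cons(cons(0, a), a))), cons(cons(m(0, 0, cons(a, a)), a), m(a, cons(cons(a, a), 0), cons(cons(0, a), a)))))  →  cons(cons(cons(0, a), a), m(a, cons(a, m(cons(a, a), a, cons(cons(0, a), a))), cons(cons(m(0, 0, cons(a, a)), a), m(a, cons(cons(a, a), 0), cons(cons(0, a), a)))))   [R4 at 1.1.2]
5. cons(cons(cons(0, a), a), m(a, cons(a, m(cons(a, a), a, cons(cons(0, a), a))), cons(cons(m(0, 0, cons(a, a)), a), m(a, cons(cons(a, a), 0), cons(cons(0, a), a)))))  →  cons(cons(cons(0, a), a), m(a, cons(a, a), cons(cons(m(0, 0, cons(a, a)), a), m(a, cons(cons(a, a), 0), cons(cons(0, a), a)))))   [R1 at 2.2.2]
6. cons(cons(cons(0, a), a), m(a, cons(a, a), cons(cons(m(0, 0, cons(a, a)), a), m(a, cons(cons(a, a), 0), cons(cons(0, a), a)))))  →  cons(cons(cons(0, a), a), m(a, cons(a, a), cons(cons(0, a), m(a, cons(cons(a, a), 0), cons(cons(0, a), a)))))   [R4 at 2.3.1.1]
7. cons(cons(cons(0, a), a), m(a, cons(a, a), cons(cons(0, a), m(a, cons(cons(a, a), 0), cons(cons(0, a), a)))))  →  cons(cons(cons(0, a), a), a)   [R3 at 2]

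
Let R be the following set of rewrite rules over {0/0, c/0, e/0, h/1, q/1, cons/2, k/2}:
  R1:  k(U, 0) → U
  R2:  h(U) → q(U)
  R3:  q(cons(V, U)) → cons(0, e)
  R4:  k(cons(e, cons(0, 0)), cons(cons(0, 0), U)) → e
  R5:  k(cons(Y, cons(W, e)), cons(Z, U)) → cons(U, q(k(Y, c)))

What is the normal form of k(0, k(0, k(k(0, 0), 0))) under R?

0

1. k(0, k(0, k(k(0, 0), 0)))  →  k(0, k(0, k(0, 0)))   [R1 at 2.2]
2. k(0, k(0, k(0, 0)))  →  k(0, k(0, 0))   [R1 at 2.2]
3. k(0, k(0, 0))  →  k(0, 0)   [R1 at 2]
4. k(0, 0)  →  0   [R1 at ε]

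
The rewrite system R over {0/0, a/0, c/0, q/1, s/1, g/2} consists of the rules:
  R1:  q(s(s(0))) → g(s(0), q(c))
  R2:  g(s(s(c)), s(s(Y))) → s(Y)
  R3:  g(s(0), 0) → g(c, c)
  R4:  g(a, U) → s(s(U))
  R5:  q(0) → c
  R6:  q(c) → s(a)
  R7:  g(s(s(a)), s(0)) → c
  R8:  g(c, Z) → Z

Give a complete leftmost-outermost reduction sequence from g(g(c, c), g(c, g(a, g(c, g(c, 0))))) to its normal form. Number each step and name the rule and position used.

1. g(g(c, c), g(c, g(a, g(c, g(c, 0)))))  →  g(c, g(c, g(a, g(c, g(c, 0)))))   [R8 at 1]
2. g(c, g(c, g(a, g(c, g(c, 0)))))  →  g(c, g(a, g(c, g(c, 0))))   [R8 at ε]
3. g(c, g(a, g(c, g(c, 0))))  →  g(a, g(c, g(c, 0)))   [R8 at ε]
4. g(a, g(c, g(c, 0)))  →  s(s(g(c, g(c, 0))))   [R4 at ε]
5. s(s(g(c, g(c, 0))))  →  s(s(g(c, 0)))   [R8 at 1.1]
6. s(s(g(c, 0)))  →  s(s(0))   [R8 at 1.1]

s(s(0))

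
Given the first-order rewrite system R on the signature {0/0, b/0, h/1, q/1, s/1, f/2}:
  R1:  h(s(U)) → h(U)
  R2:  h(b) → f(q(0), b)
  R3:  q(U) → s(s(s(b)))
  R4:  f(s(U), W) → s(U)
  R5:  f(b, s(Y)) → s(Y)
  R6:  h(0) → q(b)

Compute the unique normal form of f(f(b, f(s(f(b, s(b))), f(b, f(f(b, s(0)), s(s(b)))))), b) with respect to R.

1. f(f(b, f(s(f(b, s(b))), f(b, f(f(b, s(0)), s(s(b)))))), b)  →  f(f(b, s(f(b, s(b)))), b)   [R4 at 1.2]
2. f(f(b, s(f(b, s(b)))), b)  →  f(s(f(b, s(b))), b)   [R5 at 1]
3. f(s(f(b, s(b))), b)  →  s(f(b, s(b)))   [R4 at ε]
4. s(f(b, s(b)))  →  s(s(b))   [R5 at 1]

s(s(b))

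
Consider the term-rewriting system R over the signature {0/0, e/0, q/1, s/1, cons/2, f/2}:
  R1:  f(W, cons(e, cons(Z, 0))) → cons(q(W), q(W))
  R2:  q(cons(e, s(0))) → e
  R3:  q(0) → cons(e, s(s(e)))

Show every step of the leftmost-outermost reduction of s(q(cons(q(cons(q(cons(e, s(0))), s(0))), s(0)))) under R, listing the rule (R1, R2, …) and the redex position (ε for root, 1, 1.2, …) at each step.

s(e)

1. s(q(cons(q(cons(q(cons(e, s(0))), s(0))), s(0))))  →  s(q(cons(q(cons(e, s(0))), s(0))))   [R2 at 1.1.1.1.1]
2. s(q(cons(q(cons(e, s(0))), s(0))))  →  s(q(cons(e, s(0))))   [R2 at 1.1.1]
3. s(q(cons(e, s(0))))  →  s(e)   [R2 at 1]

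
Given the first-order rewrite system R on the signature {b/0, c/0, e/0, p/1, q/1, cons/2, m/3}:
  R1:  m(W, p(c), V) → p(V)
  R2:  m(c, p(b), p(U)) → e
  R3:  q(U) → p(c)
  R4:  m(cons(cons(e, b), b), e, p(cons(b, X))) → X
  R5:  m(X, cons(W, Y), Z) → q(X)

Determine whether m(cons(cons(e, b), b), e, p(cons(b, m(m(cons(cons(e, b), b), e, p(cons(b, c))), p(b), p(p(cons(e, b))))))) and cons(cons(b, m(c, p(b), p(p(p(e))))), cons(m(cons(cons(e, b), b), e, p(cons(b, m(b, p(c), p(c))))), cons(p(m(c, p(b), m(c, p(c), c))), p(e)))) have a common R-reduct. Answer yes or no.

no — NF(t₁) = e, NF(t₂) = cons(cons(b, e), cons(p(p(c)), cons(p(e), p(e))))

Reduce t₁ = m(cons(cons(e, b), b), e, p(cons(b, m(m(cons(cons(e, b), b), e, p(cons(b, c))), p(b), p(p(cons(e, b))))))):
1. m(cons(cons(e, b), b), e, p(cons(b, m(m(cons(cons(e, b), b), e, p(cons(b, c))), p(b), p(p(cons(e, b)))))))  →  m(m(cons(cons(e, b), b), e, p(cons(b, c))), p(b), p(p(cons(e, b))))   [R4 at ε]
2. m(m(cons(cons(e, b), b), e, p(cons(b, c))), p(b), p(p(cons(e, b))))  →  m(c, p(b), p(p(cons(e, b))))   [R4 at 1]
3. m(c, p(b), p(p(cons(e, b))))  →  e   [R2 at ε]

Reduce t₂ = cons(cons(b, m(c, p(b), p(p(p(e))))), cons(m(cons(cons(e, b), b), e, p(cons(b, m(b, p(c), p(c))))), cons(p(m(c, p(b), m(c, p(c), c))), p(e)))):
1. cons(cons(b, m(c, p(b), p(p(p(e))))), cons(m(cons(cons(e, b), b), e, p(cons(b, m(b, p(c), p(c))))), cons(p(m(c, p(b), m(c, p(c), c))), p(e))))  →  cons(cons(b, e), cons(m(cons(cons(e, b), b), e, p(cons(b, m(b, p(c), p(c))))), cons(p(m(c, p(b), m(c, p(c), c))), p(e))))   [R2 at 1.2]
2. cons(cons(b, e), cons(m(cons(cons(e, b), b), e, p(cons(b, m(b, p(c), p(c))))), cons(p(m(c, p(b), m(c, p(c), c))), p(e))))  →  cons(cons(b, e), cons(m(b, p(c), p(c)), cons(p(m(c, p(b), m(c, p(c), c))), p(e))))   [R4 at 2.1]
3. cons(cons(b, e), cons(m(b, p(c), p(c)), cons(p(m(c, p(b), m(c, p(c), c))), p(e))))  →  cons(cons(b, e), cons(p(p(c)), cons(p(m(c, p(b), m(c, p(c), c))), p(e))))   [R1 at 2.1]
4. cons(cons(b, e), cons(p(p(c)), cons(p(m(c, p(b), m(c, p(c), c))), p(e))))  →  cons(cons(b, e), cons(p(p(c)), cons(p(m(c, p(b), p(c))), p(e))))   [R1 at 2.2.1.1.3]
5. cons(cons(b, e), cons(p(p(c)), cons(p(m(c, p(b), p(c))), p(e))))  →  cons(cons(b, e), cons(p(p(c)), cons(p(e), p(e))))   [R2 at 2.2.1.1]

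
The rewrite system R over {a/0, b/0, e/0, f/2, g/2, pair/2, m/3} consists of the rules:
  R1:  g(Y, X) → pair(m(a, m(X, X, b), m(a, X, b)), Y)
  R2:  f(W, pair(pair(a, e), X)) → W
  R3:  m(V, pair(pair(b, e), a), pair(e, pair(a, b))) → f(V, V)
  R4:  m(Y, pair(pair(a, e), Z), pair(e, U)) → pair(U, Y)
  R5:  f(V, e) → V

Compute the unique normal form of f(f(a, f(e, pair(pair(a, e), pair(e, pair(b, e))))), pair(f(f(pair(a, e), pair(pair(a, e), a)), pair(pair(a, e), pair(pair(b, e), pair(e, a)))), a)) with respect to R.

1. f(f(a, f(e, pair(pair(a, e), pair(e, pair(b, e))))), pair(f(f(pair(a, e), pair(pair(a, e), a)), pair(pair(a, e), pair(pair(b, e), pair(e, a)))), a))  →  f(f(a, e), pair(f(f(pair(a, e), pair(pair(a, e), a)), pair(pair(a, e), pair(pair(b, e), pair(e, a)))), a))   [R2 at 1.2]
2. f(f(a, e), pair(f(f(pair(a, e), pair(pair(a, e), a)), pair(pair(a, e), pair(pair(b, e), pair(e, a)))), a))  →  f(a, pair(f(f(pair(a, e), pair(pair(a, e), a)), pair(pair(a, e), pair(pair(b, e), pair(e, a)))), a))   [R5 at 1]
3. f(a, pair(f(f(pair(a, e), pair(pair(a, e), a)), pair(pair(a, e), pair(pair(b, e), pair(e, a)))), a))  →  f(a, pair(f(pair(a, e), pair(pair(a, e), a)), a))   [R2 at 2.1]
4. f(a, pair(f(pair(a, e), pair(pair(a, e), a)), a))  →  f(a, pair(pair(a, e), a))   [R2 at 2.1]
5. f(a, pair(pair(a, e), a))  →  a   [R2 at ε]

a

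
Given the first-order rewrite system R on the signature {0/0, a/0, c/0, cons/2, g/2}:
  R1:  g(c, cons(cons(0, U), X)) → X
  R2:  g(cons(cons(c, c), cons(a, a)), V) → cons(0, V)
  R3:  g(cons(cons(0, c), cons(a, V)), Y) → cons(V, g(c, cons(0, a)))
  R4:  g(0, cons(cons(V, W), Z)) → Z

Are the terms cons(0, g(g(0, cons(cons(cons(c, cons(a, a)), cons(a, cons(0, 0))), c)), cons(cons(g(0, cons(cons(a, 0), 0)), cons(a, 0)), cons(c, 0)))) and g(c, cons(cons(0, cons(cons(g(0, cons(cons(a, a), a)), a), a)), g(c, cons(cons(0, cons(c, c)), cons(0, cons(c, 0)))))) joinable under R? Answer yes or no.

Reduce t₁ = cons(0, g(g(0, cons(cons(cons(c, cons(a, a)), cons(a, cons(0, 0))), c)), cons(cons(g(0, cons(cons(a, 0), 0)), cons(a, 0)), cons(c, 0)))):
1. cons(0, g(g(0, cons(cons(cons(c, cons(a, a)), cons(a, cons(0, 0))), c)), cons(cons(g(0, cons(cons(a, 0), 0)), cons(a, 0)), cons(c, 0))))  →  cons(0, g(c, cons(cons(g(0, cons(cons(a, 0), 0)), cons(a, 0)), cons(c, 0))))   [R4 at 2.1]
2. cons(0, g(c, cons(cons(g(0, cons(cons(a, 0), 0)), cons(a, 0)), cons(c, 0))))  →  cons(0, g(c, cons(cons(0, cons(a, 0)), cons(c, 0))))   [R4 at 2.2.1.1]
3. cons(0, g(c, cons(cons(0, cons(a, 0)), cons(c, 0))))  →  cons(0, cons(c, 0))   [R1 at 2]

Reduce t₂ = g(c, cons(cons(0, cons(cons(g(0, cons(cons(a, a), a)), a), a)), g(c, cons(cons(0, cons(c, c)), cons(0, cons(c, 0)))))):
1. g(c, cons(cons(0, cons(cons(g(0, cons(cons(a, a), a)), a), a)), g(c, cons(cons(0, cons(c, c)), cons(0, cons(c, 0))))))  →  g(c, cons(cons(0, cons(c, c)), cons(0, cons(c, 0))))   [R1 at ε]
2. g(c, cons(cons(0, cons(c, c)), cons(0, cons(c, 0))))  →  cons(0, cons(c, 0))   [R1 at ε]

yes — NF(t₁) = cons(0, cons(c, 0)), NF(t₂) = cons(0, cons(c, 0))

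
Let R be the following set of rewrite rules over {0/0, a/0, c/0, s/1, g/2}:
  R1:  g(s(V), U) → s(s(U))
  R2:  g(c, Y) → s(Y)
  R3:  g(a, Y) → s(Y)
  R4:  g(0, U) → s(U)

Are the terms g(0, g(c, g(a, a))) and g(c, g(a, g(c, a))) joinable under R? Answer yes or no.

Reduce t₁ = g(0, g(c, g(a, a))):
1. g(0, g(c, g(a, a)))  →  s(g(c, g(a, a)))   [R4 at ε]
2. s(g(c, g(a, a)))  →  s(s(g(a, a)))   [R2 at 1]
3. s(s(g(a, a)))  →  s(s(s(a)))   [R3 at 1.1]

Reduce t₂ = g(c, g(a, g(c, a))):
1. g(c, g(a, g(c, a)))  →  s(g(a, g(c, a)))   [R2 at ε]
2. s(g(a, g(c, a)))  →  s(s(g(c, a)))   [R3 at 1]
3. s(s(g(c, a)))  →  s(s(s(a)))   [R2 at 1.1]

yes — NF(t₁) = s(s(s(a))), NF(t₂) = s(s(s(a)))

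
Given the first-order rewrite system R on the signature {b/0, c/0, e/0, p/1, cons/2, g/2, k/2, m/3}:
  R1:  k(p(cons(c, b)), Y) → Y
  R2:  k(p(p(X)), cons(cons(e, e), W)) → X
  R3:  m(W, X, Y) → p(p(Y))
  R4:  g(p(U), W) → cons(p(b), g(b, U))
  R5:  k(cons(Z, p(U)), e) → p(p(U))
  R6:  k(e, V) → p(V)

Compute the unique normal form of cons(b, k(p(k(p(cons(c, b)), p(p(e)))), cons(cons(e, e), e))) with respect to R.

1. cons(b, k(p(k(p(cons(c, b)), p(p(e)))), cons(cons(e, e), e)))  →  cons(b, k(p(p(p(e))), cons(cons(e, e), e)))   [R1 at 2.1.1]
2. cons(b, k(p(p(p(e))), cons(cons(e, e), e)))  →  cons(b, p(e))   [R2 at 2]

cons(b, p(e))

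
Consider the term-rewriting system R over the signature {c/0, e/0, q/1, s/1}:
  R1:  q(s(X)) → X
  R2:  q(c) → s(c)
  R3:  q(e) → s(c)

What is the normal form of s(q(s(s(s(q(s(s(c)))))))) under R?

1. s(q(s(s(s(q(s(s(c))))))))  →  s(s(s(q(s(s(c))))))   [R1 at 1]
2. s(s(s(q(s(s(c))))))  →  s(s(s(s(c))))   [R1 at 1.1.1]

s(s(s(s(c))))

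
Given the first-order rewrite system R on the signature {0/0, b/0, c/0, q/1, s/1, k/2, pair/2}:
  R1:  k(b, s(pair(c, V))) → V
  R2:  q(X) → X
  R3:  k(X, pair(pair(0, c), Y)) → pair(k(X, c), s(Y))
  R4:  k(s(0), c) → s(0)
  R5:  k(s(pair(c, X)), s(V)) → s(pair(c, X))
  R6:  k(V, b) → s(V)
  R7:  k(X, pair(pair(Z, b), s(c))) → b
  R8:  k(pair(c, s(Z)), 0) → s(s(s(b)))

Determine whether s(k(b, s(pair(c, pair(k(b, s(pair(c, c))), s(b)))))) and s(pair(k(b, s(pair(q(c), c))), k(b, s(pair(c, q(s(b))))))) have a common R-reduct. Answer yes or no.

yes — NF(t₁) = s(pair(c, s(b))), NF(t₂) = s(pair(c, s(b)))

Reduce t₁ = s(k(b, s(pair(c, pair(k(b, s(pair(c, c))), s(b)))))):
1. s(k(b, s(pair(c, pair(k(b, s(pair(c, c))), s(b))))))  →  s(pair(k(b, s(pair(c, c))), s(b)))   [R1 at 1]
2. s(pair(k(b, s(pair(c, c))), s(b)))  →  s(pair(c, s(b)))   [R1 at 1.1]

Reduce t₂ = s(pair(k(b, s(pair(q(c), c))), k(b, s(pair(c, q(s(b))))))):
1. s(pair(k(b, s(pair(q(c), c))), k(b, s(pair(c, q(s(b)))))))  →  s(pair(k(b, s(pair(c, c))), k(b, s(pair(c, q(s(b)))))))   [R2 at 1.1.2.1.1]
2. s(pair(k(b, s(pair(c, c))), k(b, s(pair(c, q(s(b)))))))  →  s(pair(c, k(b, s(pair(c, q(s(b)))))))   [R1 at 1.1]
3. s(pair(c, k(b, s(pair(c, q(s(b)))))))  →  s(pair(c, q(s(b))))   [R1 at 1.2]
4. s(pair(c, q(s(b))))  →  s(pair(c, s(b)))   [R2 at 1.2]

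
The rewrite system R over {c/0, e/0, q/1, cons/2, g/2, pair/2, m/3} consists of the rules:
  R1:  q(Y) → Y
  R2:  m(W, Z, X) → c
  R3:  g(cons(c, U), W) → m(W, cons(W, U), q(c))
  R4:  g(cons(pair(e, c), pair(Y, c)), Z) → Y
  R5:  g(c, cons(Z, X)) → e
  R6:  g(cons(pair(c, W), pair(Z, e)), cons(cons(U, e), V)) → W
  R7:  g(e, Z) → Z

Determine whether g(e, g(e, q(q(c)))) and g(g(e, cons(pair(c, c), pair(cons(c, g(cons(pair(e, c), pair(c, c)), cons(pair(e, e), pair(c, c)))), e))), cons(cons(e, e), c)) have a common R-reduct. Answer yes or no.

Reduce t₁ = g(e, g(e, q(q(c)))):
1. g(e, g(e, q(q(c))))  →  g(e, q(q(c)))   [R7 at ε]
2. g(e, q(q(c)))  →  q(q(c))   [R7 at ε]
3. q(q(c))  →  q(c)   [R1 at ε]
4. q(c)  →  c   [R1 at ε]

Reduce t₂ = g(g(e, cons(pair(c, c), pair(cons(c, g(cons(pair(e, c), pair(c, c)), cons(pair(e, e), pair(c, c)))), e))), cons(cons(e, e), c)):
1. g(g(e, cons(pair(c, c), pair(cons(c, g(cons(pair(e, c), pair(c, c)), cons(pair(e, e), pair(c, c)))), e))), cons(cons(e, e), c))  →  g(cons(pair(c, c), pair(cons(c, g(cons(pair(e, c), pair(c, c)), cons(pair(e, e), pair(c, c)))), e)), cons(cons(e, e), c))   [R7 at 1]
2. g(cons(pair(c, c), pair(cons(c, g(cons(pair(e, c), pair(c, c)), cons(pair(e, e), pair(c, c)))), e)), cons(cons(e, e), c))  →  c   [R6 at ε]

yes — NF(t₁) = c, NF(t₂) = c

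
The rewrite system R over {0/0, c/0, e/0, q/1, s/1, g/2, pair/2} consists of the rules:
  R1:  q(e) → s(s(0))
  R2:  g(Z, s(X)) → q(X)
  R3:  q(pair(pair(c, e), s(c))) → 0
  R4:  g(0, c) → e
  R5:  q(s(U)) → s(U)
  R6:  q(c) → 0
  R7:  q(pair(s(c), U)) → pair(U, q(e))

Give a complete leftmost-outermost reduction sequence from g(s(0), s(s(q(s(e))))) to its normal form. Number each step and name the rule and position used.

1. g(s(0), s(s(q(s(e)))))  →  q(s(q(s(e))))   [R2 at ε]
2. q(s(q(s(e))))  →  s(q(s(e)))   [R5 at ε]
3. s(q(s(e)))  →  s(s(e))   [R5 at 1]

s(s(e))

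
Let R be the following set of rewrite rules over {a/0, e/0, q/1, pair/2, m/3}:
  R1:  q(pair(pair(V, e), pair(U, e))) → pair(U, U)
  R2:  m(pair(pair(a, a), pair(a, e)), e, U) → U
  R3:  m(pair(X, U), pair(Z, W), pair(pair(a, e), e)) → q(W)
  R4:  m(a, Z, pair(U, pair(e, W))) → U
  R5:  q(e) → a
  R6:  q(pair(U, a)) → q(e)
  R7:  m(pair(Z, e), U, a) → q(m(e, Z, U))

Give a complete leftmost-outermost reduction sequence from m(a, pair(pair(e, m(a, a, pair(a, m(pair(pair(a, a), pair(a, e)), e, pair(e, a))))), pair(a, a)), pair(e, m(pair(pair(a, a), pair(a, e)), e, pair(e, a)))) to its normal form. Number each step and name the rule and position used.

e

1. m(a, pair(pair(e, m(a, a, pair(a, m(pair(pair(a, a), pair(a, e)), e, pair(e, a))))), pair(a, a)), pair(e, m(pair(pair(a, a), pair(a, e)), e, pair(e, a))))  →  m(a, pair(pair(e, m(a, a, pair(a, pair(e, a)))), pair(a, a)), pair(e, m(pair(pair(a, a), pair(a, e)), e, pair(e, a))))   [R2 at 2.1.2.3.2]
2. m(a, pair(pair(e, m(a, a, pair(a, pair(e, a)))), pair(a, a)), pair(e, m(pair(pair(a, a), pair(a, e)), e, pair(e, a))))  →  m(a, pair(pair(e, a), pair(a, a)), pair(e, m(pair(pair(a, a), pair(a, e)), e, pair(e, a))))   [R4 at 2.1.2]
3. m(a, pair(pair(e, a), pair(a, a)), pair(e, m(pair(pair(a, a), pair(a, e)), e, pair(e, a))))  →  m(a, pair(pair(e, a), pair(a, a)), pair(e, pair(e, a)))   [R2 at 3.2]
4. m(a, pair(pair(e, a), pair(a, a)), pair(e, pair(e, a)))  →  e   [R4 at ε]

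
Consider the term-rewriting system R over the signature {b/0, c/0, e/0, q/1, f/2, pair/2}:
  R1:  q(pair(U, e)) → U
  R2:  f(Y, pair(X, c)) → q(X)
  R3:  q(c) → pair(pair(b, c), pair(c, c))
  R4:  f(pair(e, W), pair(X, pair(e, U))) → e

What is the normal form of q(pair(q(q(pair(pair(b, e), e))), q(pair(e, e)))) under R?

1. q(pair(q(q(pair(pair(b, e), e))), q(pair(e, e))))  →  q(pair(q(pair(b, e)), q(pair(e, e))))   [R1 at 1.1.1]
2. q(pair(q(pair(b, e)), q(pair(e, e))))  →  q(pair(b, q(pair(e, e))))   [R1 at 1.1]
3. q(pair(b, q(pair(e, e))))  →  q(pair(b, e))   [R1 at 1.2]
4. q(pair(b, e))  →  b   [R1 at ε]

b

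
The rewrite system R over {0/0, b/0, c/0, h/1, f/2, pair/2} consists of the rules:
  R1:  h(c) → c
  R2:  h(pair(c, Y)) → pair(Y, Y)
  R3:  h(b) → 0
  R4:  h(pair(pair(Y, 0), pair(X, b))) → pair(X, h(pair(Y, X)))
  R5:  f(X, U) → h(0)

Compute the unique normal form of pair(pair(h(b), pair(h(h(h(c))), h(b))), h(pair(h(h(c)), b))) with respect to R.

pair(pair(0, pair(c, 0)), pair(b, b))

1. pair(pair(h(b), pair(h(h(h(c))), h(b))), h(pair(h(h(c)), b)))  →  pair(pair(0, pair(h(h(h(c))), h(b))), h(pair(h(h(c)), b)))   [R3 at 1.1]
2. pair(pair(0, pair(h(h(h(c))), h(b))), h(pair(h(h(c)), b)))  →  pair(pair(0, pair(h(h(c)), h(b))), h(pair(h(h(c)), b)))   [R1 at 1.2.1.1.1]
3. pair(pair(0, pair(h(h(c)), h(b))), h(pair(h(h(c)), b)))  →  pair(pair(0, pair(h(c), h(b))), h(pair(h(h(c)), b)))   [R1 at 1.2.1.1]
4. pair(pair(0, pair(h(c), h(b))), h(pair(h(h(c)), b)))  →  pair(pair(0, pair(c, h(b))), h(pair(h(h(c)), b)))   [R1 at 1.2.1]
5. pair(pair(0, pair(c, h(b))), h(pair(h(h(c)), b)))  →  pair(pair(0, pair(c, 0)), h(pair(h(h(c)), b)))   [R3 at 1.2.2]
6. pair(pair(0, pair(c, 0)), h(pair(h(h(c)), b)))  →  pair(pair(0, pair(c, 0)), h(pair(h(c), b)))   [R1 at 2.1.1.1]
7. pair(pair(0, pair(c, 0)), h(pair(h(c), b)))  →  pair(pair(0, pair(c, 0)), h(pair(c, b)))   [R1 at 2.1.1]
8. pair(pair(0, pair(c, 0)), h(pair(c, b)))  →  pair(pair(0, pair(c, 0)), pair(b, b))   [R2 at 2]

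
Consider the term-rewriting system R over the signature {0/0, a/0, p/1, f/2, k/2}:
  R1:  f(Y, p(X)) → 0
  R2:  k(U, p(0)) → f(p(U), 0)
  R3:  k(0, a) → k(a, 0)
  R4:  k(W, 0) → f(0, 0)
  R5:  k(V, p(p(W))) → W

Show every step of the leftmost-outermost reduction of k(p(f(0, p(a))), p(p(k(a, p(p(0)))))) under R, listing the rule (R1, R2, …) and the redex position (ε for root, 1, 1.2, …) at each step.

0

1. k(p(f(0, p(a))), p(p(k(a, p(p(0))))))  →  k(a, p(p(0)))   [R5 at ε]
2. k(a, p(p(0)))  →  0   [R5 at ε]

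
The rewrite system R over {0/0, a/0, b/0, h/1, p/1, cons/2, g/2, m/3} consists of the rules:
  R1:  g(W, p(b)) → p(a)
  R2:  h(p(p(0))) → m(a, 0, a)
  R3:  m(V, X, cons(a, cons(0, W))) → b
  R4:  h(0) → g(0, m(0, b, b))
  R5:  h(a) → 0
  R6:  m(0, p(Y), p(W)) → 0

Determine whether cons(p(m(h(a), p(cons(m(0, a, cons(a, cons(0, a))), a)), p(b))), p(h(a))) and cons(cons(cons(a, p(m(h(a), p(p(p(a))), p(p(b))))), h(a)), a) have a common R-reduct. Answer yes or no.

Reduce t₁ = cons(p(m(h(a), p(cons(m(0, a, cons(a, cons(0, a))), a)), p(b))), p(h(a))):
1. cons(p(m(h(a), p(cons(m(0, a, cons(a, cons(0, a))), a)), p(b))), p(h(a)))  →  cons(p(m(0, p(cons(m(0, a, cons(a, cons(0, a))), a)), p(b))), p(h(a)))   [R5 at 1.1.1]
2. cons(p(m(0, p(cons(m(0, a, cons(a, cons(0, a))), a)), p(b))), p(h(a)))  →  cons(p(0), p(h(a)))   [R6 at 1.1]
3. cons(p(0), p(h(a)))  →  cons(p(0), p(0))   [R5 at 2.1]

Reduce t₂ = cons(cons(cons(a, p(m(h(a), p(p(p(a))), p(p(b))))), h(a)), a):
1. cons(cons(cons(a, p(m(h(a), p(p(p(a))), p(p(b))))), h(a)), a)  →  cons(cons(cons(a, p(m(0, p(p(p(a))), p(p(b))))), h(a)), a)   [R5 at 1.1.2.1.1]
2. cons(cons(cons(a, p(m(0, p(p(p(a))), p(p(b))))), h(a)), a)  →  cons(cons(cons(a, p(0)), h(a)), a)   [R6 at 1.1.2.1]
3. cons(cons(cons(a, p(0)), h(a)), a)  →  cons(cons(cons(a, p(0)), 0), a)   [R5 at 1.2]

no — NF(t₁) = cons(p(0), p(0)), NF(t₂) = cons(cons(cons(a, p(0)), 0), a)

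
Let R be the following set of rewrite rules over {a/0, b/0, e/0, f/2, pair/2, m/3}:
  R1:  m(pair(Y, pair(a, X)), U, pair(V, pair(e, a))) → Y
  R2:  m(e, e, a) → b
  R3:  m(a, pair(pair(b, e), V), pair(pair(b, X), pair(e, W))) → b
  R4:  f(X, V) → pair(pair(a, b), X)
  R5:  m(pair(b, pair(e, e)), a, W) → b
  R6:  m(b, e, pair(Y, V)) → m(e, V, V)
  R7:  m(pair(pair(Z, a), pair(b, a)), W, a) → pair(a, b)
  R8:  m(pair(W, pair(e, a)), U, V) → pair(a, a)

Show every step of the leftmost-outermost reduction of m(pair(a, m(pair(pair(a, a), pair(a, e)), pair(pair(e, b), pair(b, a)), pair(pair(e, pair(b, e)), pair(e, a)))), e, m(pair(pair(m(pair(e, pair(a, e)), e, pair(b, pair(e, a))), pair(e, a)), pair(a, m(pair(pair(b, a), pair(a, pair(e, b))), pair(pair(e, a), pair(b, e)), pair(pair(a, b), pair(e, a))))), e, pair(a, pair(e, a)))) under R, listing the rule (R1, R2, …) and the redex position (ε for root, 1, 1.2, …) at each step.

a

1. m(pair(a, m(pair(pair(a, a), pair(a, e)), pair(pair(e, b), pair(b, a)), pair(pair(e, pair(b, e)), pair(e, a)))), e, m(pair(pair(m(pair(e, pair(a, e)), e, pair(b, pair(e, a))), pair(e, a)), pair(a, m(pair(pair(b, a), pair(a, pair(e, b))), pair(pair(e, a), pair(b, e)), pair(pair(a, b), pair(e, a))))), e, pair(a, pair(e, a))))  →  m(pair(a, pair(a, a)), e, m(pair(pair(m(pair(e, pair(a, e)), e, pair(b, pair(e, a))), pair(e, a)), pair(a, m(pair(pair(b, a), pair(a, pair(e, b))), pair(pair(e, a), pair(b, e)), pair(pair(a, b), pair(e, a))))), e, pair(a, pair(e, a))))   [R1 at 1.2]
2. m(pair(a, pair(a, a)), e, m(pair(pair(m(pair(e, pair(a, e)), e, pair(b, pair(e, a))), pair(e, a)), pair(a, m(pair(pair(b, a), pair(a, pair(e, b))), pair(pair(e, a), pair(b, e)), pair(pair(a, b), pair(e, a))))), e, pair(a, pair(e, a))))  →  m(pair(a, pair(a, a)), e, pair(m(pair(e, pair(a, e)), e, pair(b, pair(e, a))), pair(e, a)))   [R1 at 3]
3. m(pair(a, pair(a, a)), e, pair(m(pair(e, pair(a, e)), e, pair(b, pair(e, a))), pair(e, a)))  →  a   [R1 at ε]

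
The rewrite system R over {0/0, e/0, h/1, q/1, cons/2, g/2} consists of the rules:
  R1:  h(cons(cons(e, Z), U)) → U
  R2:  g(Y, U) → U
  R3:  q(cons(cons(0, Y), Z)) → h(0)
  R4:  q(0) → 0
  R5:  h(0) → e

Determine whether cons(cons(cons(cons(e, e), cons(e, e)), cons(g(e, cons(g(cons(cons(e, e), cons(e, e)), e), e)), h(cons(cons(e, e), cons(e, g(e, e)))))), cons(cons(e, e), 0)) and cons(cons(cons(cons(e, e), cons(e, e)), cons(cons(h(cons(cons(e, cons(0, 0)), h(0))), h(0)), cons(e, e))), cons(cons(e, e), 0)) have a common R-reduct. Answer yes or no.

Reduce t₁ = cons(cons(cons(cons(e, e), cons(e, e)), cons(g(e, cons(g(cons(cons(e, e), cons(e, e)), e), e)), h(cons(cons(e, e), cons(e, g(e, e)))))), cons(cons(e, e), 0)):
1. cons(cons(cons(cons(e, e), cons(e, e)), cons(g(e, cons(g(cons(cons(e, e), cons(e, e)), e), e)), h(cons(cons(e, e), cons(e, g(e, e)))))), cons(cons(e, e), 0))  →  cons(cons(cons(cons(e, e), cons(e, e)), cons(cons(g(cons(cons(e, e), cons(e, e)), e), e), h(cons(cons(e, e), cons(e, g(e, e)))))), cons(cons(e, e), 0))   [R2 at 1.2.1]
2. cons(cons(cons(cons(e, e), cons(e, e)), cons(cons(g(cons(cons(e, e), cons(e, e)), e), e), h(cons(cons(e, e), cons(e, g(e, e)))))), cons(cons(e, e), 0))  →  cons(cons(cons(cons(e, e), cons(e, e)), cons(cons(e, e), h(cons(cons(e, e), cons(e, g(e, e)))))), cons(cons(e, e), 0))   [R2 at 1.2.1.1]
3. cons(cons(cons(cons(e, e), cons(e, e)), cons(cons(e, e), h(cons(cons(e, e), cons(e, g(e, e)))))), cons(cons(e, e), 0))  →  cons(cons(cons(cons(e, e), cons(e, e)), cons(cons(e, e), cons(e, g(e, e)))), cons(cons(e, e), 0))   [R1 at 1.2.2]
4. cons(cons(cons(cons(e, e), cons(e, e)), cons(cons(e, e), cons(e, g(e, e)))), cons(cons(e, e), 0))  →  cons(cons(cons(cons(e, e), cons(e, e)), cons(cons(e, e), cons(e, e))), cons(cons(e, e), 0))   [R2 at 1.2.2.2]

Reduce t₂ = cons(cons(cons(cons(e, e), cons(e, e)), cons(cons(h(cons(cons(e, cons(0, 0)), h(0))), h(0)), cons(e, e))), cons(cons(e, e), 0)):
1. cons(cons(cons(cons(e, e), cons(e, e)), cons(cons(h(cons(cons(e, cons(0, 0)), h(0))), h(0)), cons(e, e))), cons(cons(e, e), 0))  →  cons(cons(cons(cons(e, e), cons(e, e)), cons(cons(h(0), h(0)), cons(e, e))), cons(cons(e, e), 0))   [R1 at 1.2.1.1]
2. cons(cons(cons(cons(e, e), cons(e, e)), cons(cons(h(0), h(0)), cons(e, e))), cons(cons(e, e), 0))  →  cons(cons(cons(cons(e, e), cons(e, e)), cons(cons(e, h(0)), cons(e, e))), cons(cons(e, e), 0))   [R5 at 1.2.1.1]
3. cons(cons(cons(cons(e, e), cons(e, e)), cons(cons(e, h(0)), cons(e, e))), cons(cons(e, e), 0))  →  cons(cons(cons(cons(e, e), cons(e, e)), cons(cons(e, e), cons(e, e))), cons(cons(e, e), 0))   [R5 at 1.2.1.2]

yes — NF(t₁) = cons(cons(cons(cons(e, e), cons(e, e)), cons(cons(e, e), cons(e, e))), cons(cons(e, e), 0)), NF(t₂) = cons(cons(cons(cons(e, e), cons(e, e)), cons(cons(e, e), cons(e, e))), cons(cons(e, e), 0))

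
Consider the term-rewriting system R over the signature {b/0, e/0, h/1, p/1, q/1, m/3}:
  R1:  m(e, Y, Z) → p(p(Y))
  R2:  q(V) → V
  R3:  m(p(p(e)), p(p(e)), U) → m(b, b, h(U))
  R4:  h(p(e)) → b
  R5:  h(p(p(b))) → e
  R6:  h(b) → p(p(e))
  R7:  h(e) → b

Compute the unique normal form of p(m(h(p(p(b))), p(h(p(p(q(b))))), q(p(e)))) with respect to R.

p(p(p(p(e))))

1. p(m(h(p(p(b))), p(h(p(p(q(b))))), q(p(e))))  →  p(m(e, p(h(p(p(q(b))))), q(p(e))))   [R5 at 1.1]
2. p(m(e, p(h(p(p(q(b))))), q(p(e))))  →  p(p(p(p(h(p(p(q(b))))))))   [R1 at 1]
3. p(p(p(p(h(p(p(q(b))))))))  →  p(p(p(p(h(p(p(b)))))))   [R2 at 1.1.1.1.1.1.1]
4. p(p(p(p(h(p(p(b)))))))  →  p(p(p(p(e))))   [R5 at 1.1.1.1]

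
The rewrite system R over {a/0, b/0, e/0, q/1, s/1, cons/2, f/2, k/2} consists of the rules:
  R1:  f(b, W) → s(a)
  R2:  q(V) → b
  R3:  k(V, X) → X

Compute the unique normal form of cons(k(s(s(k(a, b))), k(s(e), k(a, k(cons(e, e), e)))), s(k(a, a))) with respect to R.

1. cons(k(s(s(k(a, b))), k(s(e), k(a, k(cons(e, e), e)))), s(k(a, a)))  →  cons(k(s(e), k(a, k(cons(e, e), e))), s(k(a, a)))   [R3 at 1]
2. cons(k(s(e), k(a, k(cons(e, e), e))), s(k(a, a)))  →  cons(k(a, k(cons(e, e), e)), s(k(a, a)))   [R3 at 1]
3. cons(k(a, k(cons(e, e), e)), s(k(a, a)))  →  cons(k(cons(e, e), e), s(k(a, a)))   [R3 at 1]
4. cons(k(cons(e, e), e), s(k(a, a)))  →  cons(e, s(k(a, a)))   [R3 at 1]
5. cons(e, s(k(a, a)))  →  cons(e, s(a))   [R3 at 2.1]

cons(e, s(a))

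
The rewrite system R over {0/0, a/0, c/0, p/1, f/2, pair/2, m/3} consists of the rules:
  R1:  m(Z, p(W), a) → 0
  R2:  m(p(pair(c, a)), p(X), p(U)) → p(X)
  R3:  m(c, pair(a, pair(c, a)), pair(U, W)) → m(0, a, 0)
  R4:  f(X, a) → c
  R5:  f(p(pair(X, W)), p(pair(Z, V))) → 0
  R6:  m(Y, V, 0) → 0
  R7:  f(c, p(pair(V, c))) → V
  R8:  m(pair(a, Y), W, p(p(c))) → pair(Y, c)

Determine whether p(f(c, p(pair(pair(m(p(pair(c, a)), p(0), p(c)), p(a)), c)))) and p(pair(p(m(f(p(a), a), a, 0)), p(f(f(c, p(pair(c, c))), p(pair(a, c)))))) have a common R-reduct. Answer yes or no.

yes — NF(t₁) = p(pair(p(0), p(a))), NF(t₂) = p(pair(p(0), p(a)))

Reduce t₁ = p(f(c, p(pair(pair(m(p(pair(c, a)), p(0), p(c)), p(a)), c)))):
1. p(f(c, p(pair(pair(m(p(pair(c, a)), p(0), p(c)), p(a)), c))))  →  p(pair(m(p(pair(c, a)), p(0), p(c)), p(a)))   [R7 at 1]
2. p(pair(m(p(pair(c, a)), p(0), p(c)), p(a)))  →  p(pair(p(0), p(a)))   [R2 at 1.1]

Reduce t₂ = p(pair(p(m(f(p(a), a), a, 0)), p(f(f(c, p(pair(c, c))), p(pair(a, c)))))):
1. p(pair(p(m(f(p(a), a), a, 0)), p(f(f(c, p(pair(c, c))), p(pair(a, c))))))  →  p(pair(p(0), p(f(f(c, p(pair(c, c))), p(pair(a, c))))))   [R6 at 1.1.1]
2. p(pair(p(0), p(f(f(c, p(pair(c, c))), p(pair(a, c))))))  →  p(pair(p(0), p(f(c, p(pair(a, c))))))   [R7 at 1.2.1.1]
3. p(pair(p(0), p(f(c, p(pair(a, c))))))  →  p(pair(p(0), p(a)))   [R7 at 1.2.1]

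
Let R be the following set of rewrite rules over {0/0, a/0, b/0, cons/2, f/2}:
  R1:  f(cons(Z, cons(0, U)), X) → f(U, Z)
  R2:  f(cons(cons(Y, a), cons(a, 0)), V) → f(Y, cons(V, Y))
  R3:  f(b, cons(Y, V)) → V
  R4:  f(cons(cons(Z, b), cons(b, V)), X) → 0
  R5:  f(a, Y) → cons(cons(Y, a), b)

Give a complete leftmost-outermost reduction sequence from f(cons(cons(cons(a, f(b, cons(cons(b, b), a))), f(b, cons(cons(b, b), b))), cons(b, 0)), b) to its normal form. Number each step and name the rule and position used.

0

1. f(cons(cons(cons(a, f(b, cons(cons(b, b), a))), f(b, cons(cons(b, b), b))), cons(b, 0)), b)  →  f(cons(cons(cons(a, a), f(b, cons(cons(b, b), b))), cons(b, 0)), b)   [R3 at 1.1.1.2]
2. f(cons(cons(cons(a, a), f(b, cons(cons(b, b), b))), cons(b, 0)), b)  →  f(cons(cons(cons(a, a), b), cons(b, 0)), b)   [R3 at 1.1.2]
3. f(cons(cons(cons(a, a), b), cons(b, 0)), b)  →  0   [R4 at ε]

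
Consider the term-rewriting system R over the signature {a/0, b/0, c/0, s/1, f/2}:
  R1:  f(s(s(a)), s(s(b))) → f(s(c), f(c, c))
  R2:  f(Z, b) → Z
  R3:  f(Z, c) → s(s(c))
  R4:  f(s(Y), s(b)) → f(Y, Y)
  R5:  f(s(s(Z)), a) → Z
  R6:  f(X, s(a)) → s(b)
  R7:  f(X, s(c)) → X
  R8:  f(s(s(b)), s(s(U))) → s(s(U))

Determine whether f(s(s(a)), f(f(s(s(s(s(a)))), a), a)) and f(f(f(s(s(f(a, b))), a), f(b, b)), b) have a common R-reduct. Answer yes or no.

Reduce t₁ = f(s(s(a)), f(f(s(s(s(s(a)))), a), a)):
1. f(s(s(a)), f(f(s(s(s(s(a)))), a), a))  →  f(s(s(a)), f(s(s(a)), a))   [R5 at 2.1]
2. f(s(s(a)), f(s(s(a)), a))  →  f(s(s(a)), a)   [R5 at 2]
3. f(s(s(a)), a)  →  a   [R5 at ε]

Reduce t₂ = f(f(f(s(s(f(a, b))), a), f(b, b)), b):
1. f(f(f(s(s(f(a, b))), a), f(b, b)), b)  →  f(f(s(s(f(a, b))), a), f(b, b))   [R2 at ε]
2. f(f(s(s(f(a, b))), a), f(b, b))  →  f(f(a, b), f(b, b))   [R5 at 1]
3. f(f(a, b), f(b, b))  →  f(a, f(b, b))   [R2 at 1]
4. f(a, f(b, b))  →  f(a, b)   [R2 at 2]
5. f(a, b)  →  a   [R2 at ε]

yes — NF(t₁) = a, NF(t₂) = a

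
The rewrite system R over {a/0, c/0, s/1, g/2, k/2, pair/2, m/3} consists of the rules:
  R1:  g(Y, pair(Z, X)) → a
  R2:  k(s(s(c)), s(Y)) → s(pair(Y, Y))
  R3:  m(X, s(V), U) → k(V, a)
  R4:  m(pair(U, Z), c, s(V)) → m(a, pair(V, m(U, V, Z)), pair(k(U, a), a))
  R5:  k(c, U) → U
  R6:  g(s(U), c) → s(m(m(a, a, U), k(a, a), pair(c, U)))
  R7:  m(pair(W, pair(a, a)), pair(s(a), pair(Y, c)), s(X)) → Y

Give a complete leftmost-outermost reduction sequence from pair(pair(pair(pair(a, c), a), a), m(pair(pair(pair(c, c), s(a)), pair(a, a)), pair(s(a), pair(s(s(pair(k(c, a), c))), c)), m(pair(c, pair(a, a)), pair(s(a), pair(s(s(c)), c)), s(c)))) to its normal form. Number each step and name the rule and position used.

pair(pair(pair(pair(a, c), a), a), s(s(pair(a, c))))

1. pair(pair(pair(pair(a, c), a), a), m(pair(pair(pair(c, c), s(a)), pair(a, a)), pair(s(a), pair(s(s(pair(k(c, a), c))), c)), m(pair(c, pair(a, a)), pair(s(a), pair(s(s(c)), c)), s(c))))  →  pair(pair(pair(pair(a, c), a), a), m(pair(pair(pair(c, c), s(a)), pair(a, a)), pair(s(a), pair(s(s(pair(a, c))), c)), m(pair(c, pair(a, a)), pair(s(a), pair(s(s(c)), c)), s(c))))   [R5 at 2.2.2.1.1.1.1]
2. pair(pair(pair(pair(a, c), a), a), m(pair(pair(pair(c, c), s(a)), pair(a, a)), pair(s(a), pair(s(s(pair(a, c))), c)), m(pair(c, pair(a, a)), pair(s(a), pair(s(s(c)), c)), s(c))))  →  pair(pair(pair(pair(a, c), a), a), m(pair(pair(pair(c, c), s(a)), pair(a, a)), pair(s(a), pair(s(s(pair(a, c))), c)), s(s(c))))   [R7 at 2.3]
3. pair(pair(pair(pair(a, c), a), a), m(pair(pair(pair(c, c), s(a)), pair(a, a)), pair(s(a), pair(s(s(pair(a, c))), c)), s(s(c))))  →  pair(pair(pair(pair(a, c), a), a), s(s(pair(a, c))))   [R7 at 2]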